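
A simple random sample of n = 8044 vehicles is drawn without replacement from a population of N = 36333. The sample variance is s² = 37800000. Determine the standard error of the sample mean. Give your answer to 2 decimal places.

60.49

Under SRS without replacement, Var(ȳ) = (1 − f)·s²/n with f = n/N = 8044/36333 = 0.22139653.
Var(ȳ) = (1 − 0.22139653)·37800000/8044 = 0.77860347·4699.1546 = 3658.7781.
SE(ȳ) = √(3658.7781) = 60.49.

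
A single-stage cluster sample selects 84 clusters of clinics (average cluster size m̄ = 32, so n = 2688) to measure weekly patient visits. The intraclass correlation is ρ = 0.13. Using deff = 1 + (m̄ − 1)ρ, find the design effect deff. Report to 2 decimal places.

deff = 1 + (32 − 1)·0.13 = 1 + 4.03 = 5.03.

5.03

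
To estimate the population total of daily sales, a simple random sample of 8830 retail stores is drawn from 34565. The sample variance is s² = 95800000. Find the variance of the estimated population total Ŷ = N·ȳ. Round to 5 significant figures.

9.6508 × 10^12

Var(Ŷ) = N²·Var(ȳ) = N²·(1 − n/N)·s²/n.
f = 8830/34565 = 0.25546073; Var(ȳ) = 0.74453927·95800000/8830 = 8077.7874.
Var(Ŷ) = 34565² · 8077.7874 = 9.6508495 × 10^12.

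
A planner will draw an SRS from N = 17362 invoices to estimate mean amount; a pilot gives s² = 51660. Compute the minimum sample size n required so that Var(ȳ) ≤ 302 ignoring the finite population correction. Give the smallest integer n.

172

Without fpc, n₀ = s²/D = 51660/302 = 171.0596.
Rounding up, n = 172.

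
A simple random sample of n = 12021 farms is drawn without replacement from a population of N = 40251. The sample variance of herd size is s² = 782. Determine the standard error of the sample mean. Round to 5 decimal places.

0.21360

Under SRS without replacement, Var(ȳ) = (1 − f)·s²/n with f = n/N = 12021/40251 = 0.29865097.
Var(ȳ) = (1 − 0.29865097)·782/12021 = 0.70134903·0.065052824 = 0.045624735.
SE(ȳ) = √(0.045624735) = 0.21360.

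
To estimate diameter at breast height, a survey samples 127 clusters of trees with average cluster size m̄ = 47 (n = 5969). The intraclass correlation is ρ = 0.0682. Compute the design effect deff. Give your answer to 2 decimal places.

deff = 1 + (47 − 1)·0.0682 = 1 + 3.1372 = 4.1372.

4.14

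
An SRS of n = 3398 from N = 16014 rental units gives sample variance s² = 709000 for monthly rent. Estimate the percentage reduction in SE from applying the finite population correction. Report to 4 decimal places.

11.2413

f = n/N = 3398/16014 = 0.21218933.
SE_no-fpc = √(s²/n) = 14.444797; SE_fpc = √((1−f)s²/n) = 12.821014.
Ratio = √(1−f) = 0.88758699. Reduction = 100·(1 − 0.88758699) = 11.2413%.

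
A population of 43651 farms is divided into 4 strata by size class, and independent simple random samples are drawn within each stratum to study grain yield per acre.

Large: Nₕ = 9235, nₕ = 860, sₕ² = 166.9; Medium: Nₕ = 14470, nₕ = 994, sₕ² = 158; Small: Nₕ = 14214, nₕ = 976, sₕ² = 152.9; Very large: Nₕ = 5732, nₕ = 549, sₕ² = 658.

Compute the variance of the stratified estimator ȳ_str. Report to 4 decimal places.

Var(ȳ_str) = Σₕ Wₕ²(1 − fₕ)sₕ²/nₕ with Wₕ = Nₕ/N, N = 43651.
Large: Wₕ = 0.21156445; term = 0.21156445²·(1 − 0.09312398)·166.9/860 = 0.0078775507.
Medium: Wₕ = 0.33149298; term = 0.33149298²·(1 − 0.06869385)·158/994 = 0.016267164.
Small: Wₕ = 0.32562828; term = 0.32562828²·(1 − 0.06866470)·152.9/976 = 0.015470629.
Very large: Wₕ = 0.13131429; term = 0.13131429²·(1 − 0.09577809)·658/549 = 0.018687558.
Sum = 0.058302902.

0.0583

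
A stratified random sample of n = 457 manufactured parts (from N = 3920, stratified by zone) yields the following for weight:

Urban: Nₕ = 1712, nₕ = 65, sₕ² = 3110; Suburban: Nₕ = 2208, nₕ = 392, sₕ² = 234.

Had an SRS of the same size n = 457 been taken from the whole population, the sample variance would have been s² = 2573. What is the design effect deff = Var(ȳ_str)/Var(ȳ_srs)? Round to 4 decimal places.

1.7965

Var(ȳ_str) = Σ Wₕ²(1−fₕ)sₕ²/nₕ with Wₕ = Nₕ/3920:
  Urban: (1712/3920)²·(1−65/1712)·3110/65 = 8.77955
  Suburban: (2208/3920)²·(1−392/2208)·234/392 = 0.15576596
  → Var(ȳ_str) = 8.935316.
Var(ȳ_srs) = (1 − 457/3920)·2573/457 = 4.9738194.
deff = 8.935316 / 4.9738194 = 1.7965.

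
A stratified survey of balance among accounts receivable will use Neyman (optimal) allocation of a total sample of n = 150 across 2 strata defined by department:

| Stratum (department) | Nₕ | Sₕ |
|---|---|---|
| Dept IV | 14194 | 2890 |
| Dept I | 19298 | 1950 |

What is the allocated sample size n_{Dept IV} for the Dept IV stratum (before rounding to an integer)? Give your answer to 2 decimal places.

78.23

Neyman allocation: nₕ = n·NₕSₕ / Σⱼ NⱼSⱼ.
Σ NⱼSⱼ = 14194·2890 + 19298·1950 = 7.865176 × 10^7.
n_{Dept IV} = 150·14194·2890 / (7.865176 × 10^7) = 78.23.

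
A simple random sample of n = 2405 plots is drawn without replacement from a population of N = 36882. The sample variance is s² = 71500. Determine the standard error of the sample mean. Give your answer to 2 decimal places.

5.27

Under SRS without replacement, Var(ȳ) = (1 − f)·s²/n with f = n/N = 2405/36882 = 0.06520796.
Var(ȳ) = (1 − 0.06520796)·71500/2405 = 0.93479204·29.72973 = 27.791115.
SE(ȳ) = √(27.791115) = 5.27.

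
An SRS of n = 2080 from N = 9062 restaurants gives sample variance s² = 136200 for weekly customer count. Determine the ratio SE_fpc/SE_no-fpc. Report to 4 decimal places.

f = n/N = 2080/9062 = 0.22952991.
SE_no-fpc = √(s²/n) = 8.0920189; SE_fpc = √((1−f)s²/n) = 7.1028849.
Ratio = √(1−f) = 0.87776426.

0.8778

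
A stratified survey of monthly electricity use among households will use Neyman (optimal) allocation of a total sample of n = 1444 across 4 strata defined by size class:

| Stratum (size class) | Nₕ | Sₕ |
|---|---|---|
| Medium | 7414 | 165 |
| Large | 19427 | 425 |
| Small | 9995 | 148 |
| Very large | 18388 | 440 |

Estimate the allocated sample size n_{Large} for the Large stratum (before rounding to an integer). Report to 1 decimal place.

Neyman allocation: nₕ = n·NₕSₕ / Σⱼ NⱼSⱼ.
Σ NⱼSⱼ = 7414·165 + 19427·425 + 9995·148 + 18388·440 = 1.9049765 × 10^7.
n_{Large} = 1444·19427·425 / (1.9049765 × 10^7) = 625.9.

625.9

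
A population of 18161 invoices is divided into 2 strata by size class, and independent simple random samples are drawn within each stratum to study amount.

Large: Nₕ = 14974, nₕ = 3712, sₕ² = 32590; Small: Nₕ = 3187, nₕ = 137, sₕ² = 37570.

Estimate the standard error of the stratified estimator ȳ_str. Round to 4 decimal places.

Var(ȳ_str) = Σₕ Wₕ²(1 − fₕ)sₕ²/nₕ with Wₕ = Nₕ/N, N = 18161.
Large: Wₕ = 0.82451407; term = 0.82451407²·(1 − 0.24789635)·32590/3712 = 4.4890064.
Small: Wₕ = 0.17548593; term = 0.17548593²·(1 − 0.04298714)·37570/137 = 8.0820776.
Sum = 12.571084.
SE = √(12.571084) = 3.5456.

3.5456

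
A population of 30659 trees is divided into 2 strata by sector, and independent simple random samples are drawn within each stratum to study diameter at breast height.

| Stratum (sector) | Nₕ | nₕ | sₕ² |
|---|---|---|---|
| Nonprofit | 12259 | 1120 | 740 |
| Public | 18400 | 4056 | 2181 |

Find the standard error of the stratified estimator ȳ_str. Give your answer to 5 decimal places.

0.49696

Var(ȳ_str) = Σₕ Wₕ²(1 − fₕ)sₕ²/nₕ with Wₕ = Nₕ/N, N = 30659.
Nonprofit: Wₕ = 0.39984996; term = 0.39984996²·(1 − 0.09136145)·740/1120 = 0.095984029.
Public: Wₕ = 0.60015004; term = 0.60015004²·(1 − 0.22043478)·2181/4056 = 0.15098362.
Sum = 0.24696765.
SE = √(0.24696765) = 0.49696.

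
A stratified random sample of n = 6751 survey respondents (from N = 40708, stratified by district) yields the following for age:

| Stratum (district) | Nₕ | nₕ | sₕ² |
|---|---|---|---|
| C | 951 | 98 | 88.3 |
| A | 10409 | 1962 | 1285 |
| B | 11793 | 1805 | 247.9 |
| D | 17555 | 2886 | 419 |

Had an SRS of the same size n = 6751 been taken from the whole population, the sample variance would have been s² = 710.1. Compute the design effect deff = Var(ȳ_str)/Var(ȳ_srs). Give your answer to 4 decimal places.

0.7695

Var(ȳ_str) = Σ Wₕ²(1−fₕ)sₕ²/nₕ with Wₕ = Nₕ/40708:
  C: (951/40708)²·(1−98/951)·88.3/98 = 4.4106708 × 10^-4
  A: (10409/40708)²·(1−1962/10409)·1285/1962 = 0.034750103
  B: (11793/40708)²·(1−1805/11793)·247.9/1805 = 0.0097620858
  D: (17555/40708)²·(1−2886/17555)·419/2886 = 0.02256106
  → Var(ȳ_str) = 0.067514316.
Var(ȳ_srs) = (1 − 6751/40708)·710.1/6751 = 0.087740671.
deff = 0.067514316 / 0.087740671 = 0.7695.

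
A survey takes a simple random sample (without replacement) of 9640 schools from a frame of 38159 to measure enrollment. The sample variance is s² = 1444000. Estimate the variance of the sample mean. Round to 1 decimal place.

112.0

Under SRS without replacement, Var(ȳ) = (1 − f)·s²/n with f = n/N = 9640/38159 = 0.25262717.
Var(ȳ) = (1 − 0.25262717)·1444000/9640 = 0.74737283·149.79253 = 111.95087.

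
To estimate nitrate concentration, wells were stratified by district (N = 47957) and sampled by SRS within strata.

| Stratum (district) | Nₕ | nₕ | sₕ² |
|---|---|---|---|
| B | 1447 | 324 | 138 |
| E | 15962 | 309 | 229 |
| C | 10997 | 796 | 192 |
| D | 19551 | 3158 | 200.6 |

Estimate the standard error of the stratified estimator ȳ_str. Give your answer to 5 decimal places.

Var(ȳ_str) = Σₕ Wₕ²(1 − fₕ)sₕ²/nₕ with Wₕ = Nₕ/N, N = 47957.
B: Wₕ = 0.03017286; term = 0.03017286²·(1 − 0.22391154)·138/324 = 3.0093891 × 10^-4.
E: Wₕ = 0.33283984; term = 0.33283984²·(1 − 0.01935848)·229/309 = 0.080511493.
C: Wₕ = 0.22930959; term = 0.22930959²·(1 − 0.07238338)·192/796 = 0.011765249.
D: Wₕ = 0.40767771; term = 0.40767771²·(1 − 0.16152626)·200.6/3158 = 0.0088520163.
Sum = 0.1014297.
SE = √(0.1014297) = 0.31848.

0.31848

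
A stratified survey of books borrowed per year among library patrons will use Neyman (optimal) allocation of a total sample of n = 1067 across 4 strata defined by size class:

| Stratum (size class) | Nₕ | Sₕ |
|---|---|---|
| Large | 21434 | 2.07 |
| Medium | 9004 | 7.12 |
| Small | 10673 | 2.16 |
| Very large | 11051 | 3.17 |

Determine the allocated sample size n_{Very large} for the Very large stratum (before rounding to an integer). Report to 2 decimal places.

Neyman allocation: nₕ = n·NₕSₕ / Σⱼ NⱼSⱼ.
Σ NⱼSⱼ = 21434·2.07 + 9004·7.12 + 10673·2.16 + 11051·3.17 = 166562.21.
n_{Very large} = 1067·11051·3.17 / 166562.21 = 224.41.

224.41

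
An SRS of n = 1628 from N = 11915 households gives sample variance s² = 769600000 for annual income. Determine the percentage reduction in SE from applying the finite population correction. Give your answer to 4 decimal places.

7.0825

f = n/N = 1628/11915 = 0.13663449.
SE_no-fpc = √(s²/n) = 687.55165; SE_fpc = √((1−f)s²/n) = 638.85556.
Ratio = √(1−f) = 0.92917464. Reduction = 100·(1 − 0.92917464) = 7.0825%.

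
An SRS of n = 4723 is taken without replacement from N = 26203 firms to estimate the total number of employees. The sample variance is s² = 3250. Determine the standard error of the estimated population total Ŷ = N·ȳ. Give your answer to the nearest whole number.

Var(Ŷ) = N²·Var(ȳ) = N²·(1 − n/N)·s²/n.
f = 4723/26203 = 0.18024654; Var(ȳ) = 0.81975346·3250/4723 = 0.56409036.
Var(Ŷ) = 26203² · 0.56409036 = 3.8730287 × 10^8.
SE(Ŷ) = √(3.8730287 × 10^8) = 19680.

19680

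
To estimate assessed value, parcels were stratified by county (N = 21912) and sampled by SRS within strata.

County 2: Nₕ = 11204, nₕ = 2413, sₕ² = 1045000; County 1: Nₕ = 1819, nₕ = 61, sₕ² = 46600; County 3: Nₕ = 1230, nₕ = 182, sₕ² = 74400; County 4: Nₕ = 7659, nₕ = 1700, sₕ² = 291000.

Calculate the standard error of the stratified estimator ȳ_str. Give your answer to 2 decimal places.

10.55

Var(ȳ_str) = Σₕ Wₕ²(1 − fₕ)sₕ²/nₕ with Wₕ = Nₕ/N, N = 21912.
County 2: Wₕ = 0.51131800; term = 0.51131800²·(1 − 0.21536951)·1045000/2413 = 88.839542.
County 1: Wₕ = 0.08301387; term = 0.08301387²·(1 − 0.03353491)·46600/61 = 5.0879591.
County 3: Wₕ = 0.05613363; term = 0.05613363²·(1 − 0.14796748)·74400/182 = 1.0974984.
County 4: Wₕ = 0.34953450; term = 0.34953450²·(1 − 0.22196109)·291000/1700 = 16.271421.
Sum = 111.29642.
SE = √(111.29642) = 10.55.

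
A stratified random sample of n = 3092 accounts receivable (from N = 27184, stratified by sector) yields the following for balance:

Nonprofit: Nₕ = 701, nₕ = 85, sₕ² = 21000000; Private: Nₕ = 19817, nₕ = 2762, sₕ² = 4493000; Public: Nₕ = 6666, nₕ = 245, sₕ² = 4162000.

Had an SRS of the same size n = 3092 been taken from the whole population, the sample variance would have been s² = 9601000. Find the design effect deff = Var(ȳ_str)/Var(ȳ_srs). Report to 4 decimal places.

Var(ȳ_str) = Σ Wₕ²(1−fₕ)sₕ²/nₕ with Wₕ = Nₕ/27184:
  Nonprofit: (701/27184)²·(1−85/701)·21000000/85 = 144.36848
  Private: (19817/27184)²·(1−2762/19817)·4493000/2762 = 744.00466
  Public: (6666/27184)²·(1−245/6666)·4162000/245 = 983.95956
  → Var(ȳ_str) = 1872.3327.
Var(ȳ_srs) = (1 − 3092/27184)·9601000/3092 = 2751.9243.
deff = 1872.3327 / 2751.9243 = 0.6804.

0.6804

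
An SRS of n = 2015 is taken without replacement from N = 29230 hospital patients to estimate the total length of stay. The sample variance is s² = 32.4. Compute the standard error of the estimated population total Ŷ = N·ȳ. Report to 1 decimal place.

3576.5

Var(Ŷ) = N²·Var(ȳ) = N²·(1 − n/N)·s²/n.
f = 2015/29230 = 0.06893602; Var(ȳ) = 0.93106398·32.4/2015 = 0.014970954.
Var(Ŷ) = 29230² · 0.014970954 = 1.2791077 × 10^7.
SE(Ŷ) = √(1.2791077 × 10^7) = 3576.5.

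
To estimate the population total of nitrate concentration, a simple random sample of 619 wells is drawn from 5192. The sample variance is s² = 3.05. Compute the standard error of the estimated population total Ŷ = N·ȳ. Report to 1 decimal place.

Var(Ŷ) = N²·Var(ȳ) = N²·(1 − n/N)·s²/n.
f = 619/5192 = 0.11922188; Var(ȳ) = 0.88077812·3.05/619 = 0.0043398599.
Var(Ŷ) = 5192² · 0.0043398599 = 116989.01.
SE(Ŷ) = √(116989.01) = 342.0.

342.0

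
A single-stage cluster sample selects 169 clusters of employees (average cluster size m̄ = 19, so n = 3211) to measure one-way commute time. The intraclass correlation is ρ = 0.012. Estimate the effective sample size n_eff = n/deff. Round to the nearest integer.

2641

deff = 1 + (19 − 1)·0.012 = 1 + 0.216 = 1.216.
n_eff = 3211 / 1.216 = 2641.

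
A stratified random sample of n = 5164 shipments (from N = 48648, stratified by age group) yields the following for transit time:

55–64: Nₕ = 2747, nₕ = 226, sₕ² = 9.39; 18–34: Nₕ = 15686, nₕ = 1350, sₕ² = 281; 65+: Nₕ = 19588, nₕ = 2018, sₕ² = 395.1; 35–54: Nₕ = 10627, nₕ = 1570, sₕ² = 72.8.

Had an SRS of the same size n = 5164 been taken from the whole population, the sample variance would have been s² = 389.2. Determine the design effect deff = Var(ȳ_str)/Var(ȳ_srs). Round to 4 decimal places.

Var(ȳ_str) = Σ Wₕ²(1−fₕ)sₕ²/nₕ with Wₕ = Nₕ/48648:
  55–64: (2747/48648)²·(1−226/2747)·9.39/226 = 1.2157903 × 10^-4
  18–34: (15686/48648)²·(1−1350/15686)·281/1350 = 0.019778018
  65+: (19588/48648)²·(1−2018/19588)·395.1/2018 = 0.028471985
  35–54: (10627/48648)²·(1−1570/10627)·72.8/1570 = 0.0018858051
  → Var(ȳ_str) = 0.050257387.
Var(ȳ_srs) = (1 − 5164/48648)·389.2/5164 = 0.067367603.
deff = 0.050257387 / 0.067367603 = 0.7460.

0.7460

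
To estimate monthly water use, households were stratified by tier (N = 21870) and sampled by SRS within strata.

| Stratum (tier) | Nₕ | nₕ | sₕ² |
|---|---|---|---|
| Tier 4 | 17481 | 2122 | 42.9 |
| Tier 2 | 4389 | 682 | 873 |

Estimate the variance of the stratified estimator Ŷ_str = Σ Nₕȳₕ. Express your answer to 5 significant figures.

Var(Ŷ_str) = Σₕ Nₕ²(1 − fₕ)sₕ²/nₕ.
Tier 4: 17481²·(1 − 2122/17481)·42.9/2122 = 5.4280161 × 10^6.
Tier 2: 4389²·(1 − 682/4389)·873/682 = 2.0826584 × 10^7.
Sum = 2.62546 × 10^7.

2.6255 × 10^7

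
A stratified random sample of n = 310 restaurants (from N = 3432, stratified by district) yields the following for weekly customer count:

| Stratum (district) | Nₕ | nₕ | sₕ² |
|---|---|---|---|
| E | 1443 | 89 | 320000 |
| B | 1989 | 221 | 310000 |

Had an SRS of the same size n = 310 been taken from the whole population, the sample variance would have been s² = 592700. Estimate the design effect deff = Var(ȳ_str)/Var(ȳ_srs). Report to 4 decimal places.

Var(ȳ_str) = Σ Wₕ²(1−fₕ)sₕ²/nₕ with Wₕ = Nₕ/3432:
  E: (1443/3432)²·(1−89/1443)·320000/89 = 596.41754
  B: (1989/3432)²·(1−221/1989)·310000/221 = 418.78576
  → Var(ȳ_str) = 1015.2033.
Var(ȳ_srs) = (1 − 310/3432)·592700/310 = 1739.2373.
deff = 1015.2033 / 1739.2373 = 0.5837.

0.5837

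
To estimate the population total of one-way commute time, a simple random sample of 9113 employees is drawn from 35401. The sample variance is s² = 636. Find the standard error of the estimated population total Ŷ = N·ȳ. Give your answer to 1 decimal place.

Var(Ŷ) = N²·Var(ȳ) = N²·(1 − n/N)·s²/n.
f = 9113/35401 = 0.25742211; Var(ȳ) = 0.74257789·636/9113 = 0.051824815.
Var(Ŷ) = 35401² · 0.051824815 = 6.4948454 × 10^7.
SE(Ŷ) = √(6.4948454 × 10^7) = 8059.1.

8059.1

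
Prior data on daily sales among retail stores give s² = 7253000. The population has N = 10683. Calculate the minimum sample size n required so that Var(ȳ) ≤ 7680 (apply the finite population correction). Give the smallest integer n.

Without fpc, n₀ = s²/D = 7253000/7680 = 944.4010.
With fpc, (1 − n/N)·s²/n ≤ D requires n ≥ n₀/(1 + n₀/N) = 944.4010/(1 + 944.4010/10683) = 867.6948.
Rounding up, n = 868.

868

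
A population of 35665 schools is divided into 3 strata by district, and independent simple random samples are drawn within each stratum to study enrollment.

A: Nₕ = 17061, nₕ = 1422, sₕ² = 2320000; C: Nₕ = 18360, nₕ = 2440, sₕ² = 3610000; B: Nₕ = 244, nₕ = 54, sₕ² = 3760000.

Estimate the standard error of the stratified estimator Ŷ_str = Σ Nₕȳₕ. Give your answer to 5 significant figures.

933270

Var(Ŷ_str) = Σₕ Nₕ²(1 − fₕ)sₕ²/nₕ.
A: 17061²·(1 − 1422/17061)·2320000/1422 = 4.3531321 × 10^11.
C: 18360²·(1 − 2440/18360)·3610000/2440 = 4.3244723 × 10^11.
B: 244²·(1 − 54/244)·3760000/54 = 3.2280296 × 10^9.
Sum = 8.7098847 × 10^11.
SE = √(8.7098847 × 10^11) = 933270.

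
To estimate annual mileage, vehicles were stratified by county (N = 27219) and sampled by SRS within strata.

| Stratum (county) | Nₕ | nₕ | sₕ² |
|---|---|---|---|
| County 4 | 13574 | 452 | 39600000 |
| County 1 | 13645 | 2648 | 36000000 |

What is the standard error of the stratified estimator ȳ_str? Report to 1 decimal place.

154.3

Var(ȳ_str) = Σₕ Wₕ²(1 − fₕ)sₕ²/nₕ with Wₕ = Nₕ/N, N = 27219.
County 4: Wₕ = 0.49869576; term = 0.49869576²·(1 − 0.03329895)·39600000/452 = 21063.003.
County 1: Wₕ = 0.50130424; term = 0.50130424²·(1 − 0.19406376)·36000000/2648 = 2753.5182.
Sum = 23816.521.
SE = √(23816.521) = 154.3.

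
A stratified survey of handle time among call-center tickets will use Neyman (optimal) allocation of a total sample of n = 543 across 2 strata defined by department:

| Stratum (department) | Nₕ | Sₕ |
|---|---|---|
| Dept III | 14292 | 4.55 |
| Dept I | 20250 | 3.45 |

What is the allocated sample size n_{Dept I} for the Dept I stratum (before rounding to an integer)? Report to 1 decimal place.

Neyman allocation: nₕ = n·NₕSₕ / Σⱼ NⱼSⱼ.
Σ NⱼSⱼ = 14292·4.55 + 20250·3.45 = 134891.1.
n_{Dept I} = 543·20250·3.45 / 134891.1 = 281.2.

281.2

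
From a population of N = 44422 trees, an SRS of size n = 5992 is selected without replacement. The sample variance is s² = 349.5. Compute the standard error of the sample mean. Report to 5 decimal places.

0.22463

Under SRS without replacement, Var(ȳ) = (1 − f)·s²/n with f = n/N = 5992/44422 = 0.13488812.
Var(ȳ) = (1 − 0.13488812)·349.5/5992 = 0.86511188·0.05832777 = 0.050460047.
SE(ȳ) = √(0.050460047) = 0.22463.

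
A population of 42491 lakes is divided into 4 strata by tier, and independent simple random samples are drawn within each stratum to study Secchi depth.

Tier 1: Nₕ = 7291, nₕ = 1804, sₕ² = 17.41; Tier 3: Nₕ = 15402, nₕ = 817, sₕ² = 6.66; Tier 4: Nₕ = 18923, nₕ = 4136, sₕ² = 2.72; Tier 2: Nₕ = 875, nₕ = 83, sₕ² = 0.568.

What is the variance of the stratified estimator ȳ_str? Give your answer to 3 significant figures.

0.00133

Var(ȳ_str) = Σₕ Wₕ²(1 − fₕ)sₕ²/nₕ with Wₕ = Nₕ/N, N = 42491.
Tier 1: Wₕ = 0.17158928; term = 0.17158928²·(1 − 0.24742834)·17.41/1804 = 2.1384071 × 10^-4.
Tier 3: Wₕ = 0.36247676; term = 0.36247676²·(1 − 0.05304506)·6.66/817 = 0.0010142425.
Tier 4: Wₕ = 0.44534137; term = 0.44534137²·(1 − 0.21856999)·2.72/4136 = 1.019212 × 10^-4.
Tier 2: Wₕ = 0.02059260; term = 0.02059260²·(1 − 0.09485714)·0.568/83 = 2.6266946 × 10^-6.
Sum = 0.0013326311.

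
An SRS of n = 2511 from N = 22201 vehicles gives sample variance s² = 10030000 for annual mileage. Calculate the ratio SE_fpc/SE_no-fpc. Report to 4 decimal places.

0.9418

f = n/N = 2511/22201 = 0.11310301.
SE_no-fpc = √(s²/n) = 63.20146; SE_fpc = √((1−f)s²/n) = 59.520107.
Ratio = √(1−f) = 0.94175208.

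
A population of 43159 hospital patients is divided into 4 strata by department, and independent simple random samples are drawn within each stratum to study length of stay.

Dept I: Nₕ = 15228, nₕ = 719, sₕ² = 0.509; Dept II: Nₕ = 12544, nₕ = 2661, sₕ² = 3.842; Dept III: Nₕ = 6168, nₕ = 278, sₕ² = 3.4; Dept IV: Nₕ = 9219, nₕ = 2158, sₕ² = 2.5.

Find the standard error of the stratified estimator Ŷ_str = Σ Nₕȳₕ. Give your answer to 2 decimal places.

Var(Ŷ_str) = Σₕ Nₕ²(1 − fₕ)sₕ²/nₕ.
Dept I: 15228²·(1 − 719/15228)·0.509/719 = 156411.7.
Dept II: 12544²·(1 − 2661/12544)·3.842/2661 = 178993.53.
Dept III: 6168²·(1 − 278/6168)·3.4/278 = 444317.87.
Dept IV: 9219²·(1 − 2158/9219)·2.5/2158 = 75411.676.
Sum = 855134.78.
SE = √(855134.78) = 924.73.

924.73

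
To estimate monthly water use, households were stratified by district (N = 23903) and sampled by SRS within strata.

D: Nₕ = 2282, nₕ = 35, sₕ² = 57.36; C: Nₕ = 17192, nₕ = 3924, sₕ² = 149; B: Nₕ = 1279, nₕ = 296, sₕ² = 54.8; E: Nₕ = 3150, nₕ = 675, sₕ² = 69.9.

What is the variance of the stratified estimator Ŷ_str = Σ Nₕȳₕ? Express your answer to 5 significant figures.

1.8105 × 10^7

Var(Ŷ_str) = Σₕ Nₕ²(1 − fₕ)sₕ²/nₕ.
D: 2282²·(1 − 35/2282)·57.36/35 = 8.4034924 × 10^6.
C: 17192²·(1 − 3924/17192)·149/3924 = 8.6614207 × 10^6.
B: 1279²·(1 − 296/1279)·54.8/296 = 232762.44.
E: 3150²·(1 − 675/3150)·69.9/675 = 807345.
Sum = 1.8105021 × 10^7.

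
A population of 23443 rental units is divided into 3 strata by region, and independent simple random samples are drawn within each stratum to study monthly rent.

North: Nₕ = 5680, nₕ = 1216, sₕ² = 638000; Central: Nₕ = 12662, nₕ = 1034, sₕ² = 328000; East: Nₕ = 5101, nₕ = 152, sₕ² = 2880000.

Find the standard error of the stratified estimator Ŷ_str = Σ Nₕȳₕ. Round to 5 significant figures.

733710

Var(Ŷ_str) = Σₕ Nₕ²(1 − fₕ)sₕ²/nₕ.
North: 5680²·(1 − 1216/5680)·638000/1216 = 1.3303307 × 10^10.
Central: 12662²·(1 − 1034/12662)·328000/1034 = 4.6704705 × 10^10.
East: 5101²·(1 − 152/5101)·2880000/152 = 4.7832345 × 10^11.
Sum = 5.3833146 × 10^11.
SE = √(5.3833146 × 10^11) = 733710.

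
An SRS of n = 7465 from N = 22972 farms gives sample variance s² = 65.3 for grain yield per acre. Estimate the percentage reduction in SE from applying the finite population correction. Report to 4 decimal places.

17.8392

f = n/N = 7465/22972 = 0.32496082.
SE_no-fpc = √(s²/n) = 0.093528008; SE_fpc = √((1−f)s²/n) = 0.07684333.
Ratio = √(1−f) = 0.82160768. Reduction = 100·(1 − 0.82160768) = 17.8392%.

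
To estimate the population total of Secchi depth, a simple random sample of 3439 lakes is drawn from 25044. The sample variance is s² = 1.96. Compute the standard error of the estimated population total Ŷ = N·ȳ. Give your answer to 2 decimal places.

Var(Ŷ) = N²·Var(ȳ) = N²·(1 − n/N)·s²/n.
f = 3439/25044 = 0.13731832; Var(ȳ) = 0.86268168·1.96/3439 = 4.9167086 × 10^-4.
Var(Ŷ) = 25044² · (4.9167086 × 10^-4) = 308376.92.
SE(Ŷ) = √(308376.92) = 555.32.

555.32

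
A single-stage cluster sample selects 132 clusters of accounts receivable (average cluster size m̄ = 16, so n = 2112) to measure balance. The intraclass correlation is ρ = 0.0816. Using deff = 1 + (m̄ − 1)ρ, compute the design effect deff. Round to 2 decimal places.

2.22

deff = 1 + (16 − 1)·0.0816 = 1 + 1.224 = 2.224.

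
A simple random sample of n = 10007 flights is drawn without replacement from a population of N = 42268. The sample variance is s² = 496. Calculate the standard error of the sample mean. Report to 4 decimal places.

Under SRS without replacement, Var(ȳ) = (1 − f)·s²/n with f = n/N = 10007/42268 = 0.23675121.
Var(ȳ) = (1 − 0.23675121)·496/10007 = 0.76324879·0.049565304 = 0.037830659.
SE(ȳ) = √(0.037830659) = 0.1945.

0.1945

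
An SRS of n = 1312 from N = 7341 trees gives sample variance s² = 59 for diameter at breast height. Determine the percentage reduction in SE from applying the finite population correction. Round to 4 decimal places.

9.3756

f = n/N = 1312/7341 = 0.17872224.
SE_no-fpc = √(s²/n) = 0.21206016; SE_fpc = √((1−f)s²/n) = 0.1921782.
Ratio = √(1−f) = 0.90624376. Reduction = 100·(1 − 0.90624376) = 9.3756%.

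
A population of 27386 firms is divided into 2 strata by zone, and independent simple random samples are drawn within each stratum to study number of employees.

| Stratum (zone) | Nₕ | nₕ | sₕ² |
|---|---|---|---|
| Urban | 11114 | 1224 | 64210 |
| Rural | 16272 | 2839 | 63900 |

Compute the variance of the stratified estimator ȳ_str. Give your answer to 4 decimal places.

Var(ȳ_str) = Σₕ Wₕ²(1 − fₕ)sₕ²/nₕ with Wₕ = Nₕ/N, N = 27386.
Urban: Wₕ = 0.40582780; term = 0.40582780²·(1 − 0.11013137)·64210/1224 = 7.6883072.
Rural: Wₕ = 0.59417220; term = 0.59417220²·(1 − 0.17447148)·63900/2839 = 6.5598243.
Sum = 14.248132.

14.2481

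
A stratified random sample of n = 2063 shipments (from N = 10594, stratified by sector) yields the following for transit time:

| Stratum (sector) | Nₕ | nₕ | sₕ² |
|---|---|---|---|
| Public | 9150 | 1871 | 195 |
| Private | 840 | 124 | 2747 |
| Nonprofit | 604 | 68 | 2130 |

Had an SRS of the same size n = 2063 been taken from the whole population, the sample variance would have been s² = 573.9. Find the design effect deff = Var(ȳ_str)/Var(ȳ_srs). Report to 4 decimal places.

Var(ȳ_str) = Σ Wₕ²(1−fₕ)sₕ²/nₕ with Wₕ = Nₕ/10594:
  Public: (9150/10594)²·(1−1871/9150)·195/1871 = 0.061849145
  Private: (840/10594)²·(1−124/840)·2747/124 = 0.11871602
  Nonprofit: (604/10594)²·(1−68/604)·2130/68 = 0.090355061
  → Var(ȳ_str) = 0.27092023.
Var(ȳ_srs) = (1 − 2063/10594)·573.9/2063 = 0.22401493.
deff = 0.27092023 / 0.22401493 = 1.2094.

1.2094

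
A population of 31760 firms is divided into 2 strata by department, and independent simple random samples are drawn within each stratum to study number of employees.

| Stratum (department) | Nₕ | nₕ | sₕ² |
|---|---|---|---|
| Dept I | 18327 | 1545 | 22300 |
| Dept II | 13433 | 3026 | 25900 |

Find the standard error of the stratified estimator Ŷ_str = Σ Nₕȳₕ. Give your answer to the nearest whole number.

Var(Ŷ_str) = Σₕ Nₕ²(1 − fₕ)sₕ²/nₕ.
Dept I: 18327²·(1 − 1545/18327)·22300/1545 = 4.4392691 × 10^9.
Dept II: 13433²·(1 − 3026/13433)·25900/3026 = 1.196546 × 10^9.
Sum = 5.6358151 × 10^9.
SE = √(5.6358151 × 10^9) = 75072.

75072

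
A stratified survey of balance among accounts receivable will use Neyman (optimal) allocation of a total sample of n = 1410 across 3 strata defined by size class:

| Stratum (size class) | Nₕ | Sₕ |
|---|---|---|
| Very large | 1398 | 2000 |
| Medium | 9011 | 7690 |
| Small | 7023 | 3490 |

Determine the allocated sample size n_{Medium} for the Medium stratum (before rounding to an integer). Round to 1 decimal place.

Neyman allocation: nₕ = n·NₕSₕ / Σⱼ NⱼSⱼ.
Σ NⱼSⱼ = 1398·2000 + 9011·7690 + 7023·3490 = 9.660086 × 10^7.
n_{Medium} = 1410·9011·7690 / (9.660086 × 10^7) = 1011.4.

1011.4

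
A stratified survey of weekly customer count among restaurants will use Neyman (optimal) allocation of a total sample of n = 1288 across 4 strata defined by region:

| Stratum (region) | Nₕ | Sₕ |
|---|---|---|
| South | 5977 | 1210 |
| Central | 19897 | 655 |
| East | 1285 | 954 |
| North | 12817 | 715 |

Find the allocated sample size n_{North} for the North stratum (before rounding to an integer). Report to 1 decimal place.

385.0

Neyman allocation: nₕ = n·NₕSₕ / Σⱼ NⱼSⱼ.
Σ NⱼSⱼ = 5977·1210 + 19897·655 + 1285·954 + 12817·715 = 3.065475 × 10^7.
n_{North} = 1288·12817·715 / (3.065475 × 10^7) = 385.0.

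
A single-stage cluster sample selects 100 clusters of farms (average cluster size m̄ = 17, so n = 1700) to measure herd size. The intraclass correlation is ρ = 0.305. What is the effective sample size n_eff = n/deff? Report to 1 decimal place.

289.1

deff = 1 + (17 − 1)·0.305 = 1 + 4.88 = 5.88.
n_eff = 1700 / 5.88 = 289.1.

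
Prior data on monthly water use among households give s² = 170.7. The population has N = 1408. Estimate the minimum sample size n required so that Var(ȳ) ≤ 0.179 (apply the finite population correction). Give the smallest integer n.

Without fpc, n₀ = s²/D = 170.7/0.179 = 953.6313.
With fpc, (1 − n/N)·s²/n ≤ D requires n ≥ n₀/(1 + n₀/N) = 953.6313/(1 + 953.6313/1408) = 568.5531.
Rounding up, n = 569.

569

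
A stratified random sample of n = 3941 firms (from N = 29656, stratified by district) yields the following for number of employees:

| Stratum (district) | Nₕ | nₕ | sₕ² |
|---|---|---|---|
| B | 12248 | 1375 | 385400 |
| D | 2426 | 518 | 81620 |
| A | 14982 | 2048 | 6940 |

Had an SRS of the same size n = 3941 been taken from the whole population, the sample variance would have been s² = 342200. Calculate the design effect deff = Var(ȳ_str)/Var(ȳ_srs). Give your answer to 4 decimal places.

0.5846

Var(ȳ_str) = Σ Wₕ²(1−fₕ)sₕ²/nₕ with Wₕ = Nₕ/29656:
  B: (12248/29656)²·(1−1375/12248)·385400/1375 = 42.442253
  D: (2426/29656)²·(1−518/2426)·81620/518 = 0.82929845
  A: (14982/29656)²·(1−2048/14982)·6940/2048 = 0.74663273
  → Var(ȳ_str) = 44.018184.
Var(ȳ_srs) = (1 − 3941/29656)·342200/3941 = 75.291773.
deff = 44.018184 / 75.291773 = 0.5846.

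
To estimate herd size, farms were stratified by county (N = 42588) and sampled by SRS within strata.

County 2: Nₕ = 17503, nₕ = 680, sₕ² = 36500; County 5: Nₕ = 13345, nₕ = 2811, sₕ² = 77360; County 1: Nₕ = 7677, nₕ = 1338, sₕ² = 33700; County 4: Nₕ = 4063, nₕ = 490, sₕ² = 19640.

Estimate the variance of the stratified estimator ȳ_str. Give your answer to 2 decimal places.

Var(ȳ_str) = Σₕ Wₕ²(1 − fₕ)sₕ²/nₕ with Wₕ = Nₕ/N, N = 42588.
County 2: Wₕ = 0.41098431; term = 0.41098431²·(1 − 0.03885048)·36500/680 = 8.7141574.
County 5: Wₕ = 0.31335118; term = 0.31335118²·(1 − 0.21064069)·77360/2811 = 2.1330106.
County 1: Wₕ = 0.18026205; term = 0.18026205²·(1 − 0.17428683)·33700/1338 = 0.67578973.
County 4: Wₕ = 0.09540246; term = 0.09540246²·(1 − 0.12060054)·19640/490 = 0.32081211.
Sum = 11.84377.

11.84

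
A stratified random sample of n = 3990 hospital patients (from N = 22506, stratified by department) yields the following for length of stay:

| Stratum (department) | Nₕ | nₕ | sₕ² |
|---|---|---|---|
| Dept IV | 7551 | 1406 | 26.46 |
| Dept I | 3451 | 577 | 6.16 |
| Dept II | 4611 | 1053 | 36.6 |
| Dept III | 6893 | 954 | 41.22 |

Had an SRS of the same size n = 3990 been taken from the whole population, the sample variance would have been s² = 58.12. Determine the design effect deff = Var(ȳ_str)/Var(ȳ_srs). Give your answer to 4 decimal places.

Var(ȳ_str) = Σ Wₕ²(1−fₕ)sₕ²/nₕ with Wₕ = Nₕ/22506:
  Dept IV: (7551/22506)²·(1−1406/7551)·26.46/1406 = 0.001723988
  Dept I: (3451/22506)²·(1−577/3451)·6.16/577 = 2.090451 × 10^-4
  Dept II: (4611/22506)²·(1−1053/4611)·36.6/1053 = 0.0011257894
  Dept III: (6893/22506)²·(1−954/6893)·41.22/954 = 0.0034920832
  → Var(ȳ_str) = 0.0065509057.
Var(ȳ_srs) = (1 − 3990/22506)·58.12/3990 = 0.011983994.
deff = 0.0065509057 / 0.011983994 = 0.5466.

0.5466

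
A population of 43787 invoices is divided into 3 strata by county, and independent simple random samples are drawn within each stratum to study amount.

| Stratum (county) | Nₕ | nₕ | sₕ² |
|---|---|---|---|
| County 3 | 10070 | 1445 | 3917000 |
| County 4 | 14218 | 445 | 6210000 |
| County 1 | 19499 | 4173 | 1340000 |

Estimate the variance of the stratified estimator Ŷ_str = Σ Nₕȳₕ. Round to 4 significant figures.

3.064 × 10^12

Var(Ŷ_str) = Σₕ Nₕ²(1 − fₕ)sₕ²/nₕ.
County 3: 10070²·(1 − 1445/10070)·3917000/1445 = 2.3543677 × 10^11.
County 4: 14218²·(1 − 445/14218)·6210000/445 = 2.7327421 × 10^12.
County 1: 19499²·(1 − 4173/19499)·1340000/4173 = 9.5961621 × 10^10.
Sum = 3.0641405 × 10^12.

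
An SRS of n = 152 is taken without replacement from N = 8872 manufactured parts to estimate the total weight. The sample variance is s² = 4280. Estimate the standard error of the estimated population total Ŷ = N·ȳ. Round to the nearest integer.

46673

Var(Ŷ) = N²·Var(ȳ) = N²·(1 − n/N)·s²/n.
f = 152/8872 = 0.01713255; Var(ȳ) = 0.98286745·4280/152 = 27.675478.
Var(Ŷ) = 8872² · 27.675478 = 2.1784029 × 10^9.
SE(Ŷ) = √(2.1784029 × 10^9) = 46673.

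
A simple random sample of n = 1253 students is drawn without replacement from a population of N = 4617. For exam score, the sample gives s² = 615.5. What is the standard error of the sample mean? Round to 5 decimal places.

Under SRS without replacement, Var(ȳ) = (1 − f)·s²/n with f = n/N = 1253/4617 = 0.27138835.
Var(ȳ) = (1 − 0.27138835)·615.5/1253 = 0.72861165·0.49122107 = 0.3579094.
SE(ȳ) = √(0.3579094) = 0.59826.

0.59826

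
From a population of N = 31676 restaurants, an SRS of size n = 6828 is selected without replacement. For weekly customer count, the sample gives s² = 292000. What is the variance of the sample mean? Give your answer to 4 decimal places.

33.5467

Under SRS without replacement, Var(ȳ) = (1 − f)·s²/n with f = n/N = 6828/31676 = 0.21555752.
Var(ȳ) = (1 − 0.21555752)·292000/6828 = 0.78444248·42.765085 = 33.546749.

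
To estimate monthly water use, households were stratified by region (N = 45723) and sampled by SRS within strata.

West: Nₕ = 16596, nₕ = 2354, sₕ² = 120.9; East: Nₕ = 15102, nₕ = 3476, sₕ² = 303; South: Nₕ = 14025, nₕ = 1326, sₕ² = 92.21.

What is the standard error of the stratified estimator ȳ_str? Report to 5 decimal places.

0.13803

Var(ȳ_str) = Σₕ Wₕ²(1 − fₕ)sₕ²/nₕ with Wₕ = Nₕ/N, N = 45723.
West: Wₕ = 0.36296831; term = 0.36296831²·(1 − 0.14184141)·120.9/2354 = 0.0058066388.
East: Wₕ = 0.33029329; term = 0.33029329²·(1 − 0.23016819)·303/3476 = 0.0073207944.
South: Wₕ = 0.30673840; term = 0.30673840²·(1 − 0.09454545)·92.21/1326 = 0.0059243056.
Sum = 0.019051739.
SE = √(0.019051739) = 0.13803.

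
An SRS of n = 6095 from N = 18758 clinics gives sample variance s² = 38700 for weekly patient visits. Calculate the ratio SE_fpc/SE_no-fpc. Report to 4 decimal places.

0.8216

f = n/N = 6095/18758 = 0.32492803.
SE_no-fpc = √(s²/n) = 2.5198148; SE_fpc = √((1−f)s²/n) = 2.0703495.
Ratio = √(1−f) = 0.82162763.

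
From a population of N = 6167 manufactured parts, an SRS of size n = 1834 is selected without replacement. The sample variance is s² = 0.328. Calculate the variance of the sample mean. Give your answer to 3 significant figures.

1.26 × 10^-4

Under SRS without replacement, Var(ȳ) = (1 − f)·s²/n with f = n/N = 1834/6167 = 0.29738933.
Var(ȳ) = (1 − 0.29738933)·0.328/1834 = 0.70261067·1.7884406 × 10^-4 = 1.2565774 × 10^-4.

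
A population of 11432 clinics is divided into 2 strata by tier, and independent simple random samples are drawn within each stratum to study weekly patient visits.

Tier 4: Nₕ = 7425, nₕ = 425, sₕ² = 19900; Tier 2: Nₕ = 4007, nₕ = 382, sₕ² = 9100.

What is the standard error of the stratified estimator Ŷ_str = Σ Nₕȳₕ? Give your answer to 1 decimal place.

52722.6

Var(Ŷ_str) = Σₕ Nₕ²(1 − fₕ)sₕ²/nₕ.
Tier 4: 7425²·(1 − 425/7425)·19900/425 = 2.4336529 × 10^9.
Tier 2: 4007²·(1 − 382/4007)·9100/382 = 3.4602333 × 10^8.
Sum = 2.7796762 × 10^9.
SE = √(2.7796762 × 10^9) = 52722.6.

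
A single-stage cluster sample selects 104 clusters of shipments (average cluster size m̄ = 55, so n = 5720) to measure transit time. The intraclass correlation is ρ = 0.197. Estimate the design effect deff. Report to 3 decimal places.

11.638

deff = 1 + (55 − 1)·0.197 = 1 + 10.638 = 11.638.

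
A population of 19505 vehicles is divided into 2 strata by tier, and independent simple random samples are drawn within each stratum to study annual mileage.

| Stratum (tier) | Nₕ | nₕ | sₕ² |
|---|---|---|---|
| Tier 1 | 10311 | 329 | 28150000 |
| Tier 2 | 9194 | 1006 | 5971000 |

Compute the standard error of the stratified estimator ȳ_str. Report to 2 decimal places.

Var(ȳ_str) = Σₕ Wₕ²(1 − fₕ)sₕ²/nₕ with Wₕ = Nₕ/N, N = 19505.
Tier 1: Wₕ = 0.52863368; term = 0.52863368²·(1 − 0.03190767)·28150000/329 = 23147.759.
Tier 2: Wₕ = 0.47136632; term = 0.47136632²·(1 − 0.10941919)·5971000/1006 = 1174.4635.
Sum = 24322.223.
SE = √(24322.223) = 155.96.

155.96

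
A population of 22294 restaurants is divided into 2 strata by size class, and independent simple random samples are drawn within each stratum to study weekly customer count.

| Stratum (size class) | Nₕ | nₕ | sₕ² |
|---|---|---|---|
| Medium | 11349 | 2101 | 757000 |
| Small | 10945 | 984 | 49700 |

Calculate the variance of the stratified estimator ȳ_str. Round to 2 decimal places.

Var(ȳ_str) = Σₕ Wₕ²(1 − fₕ)sₕ²/nₕ with Wₕ = Nₕ/N, N = 22294.
Medium: Wₕ = 0.50906073; term = 0.50906073²·(1 − 0.18512644)·757000/2101 = 76.085036.
Small: Wₕ = 0.49093927; term = 0.49093927²·(1 − 0.08990407)·49700/984 = 11.079088.
Sum = 87.164124.

87.16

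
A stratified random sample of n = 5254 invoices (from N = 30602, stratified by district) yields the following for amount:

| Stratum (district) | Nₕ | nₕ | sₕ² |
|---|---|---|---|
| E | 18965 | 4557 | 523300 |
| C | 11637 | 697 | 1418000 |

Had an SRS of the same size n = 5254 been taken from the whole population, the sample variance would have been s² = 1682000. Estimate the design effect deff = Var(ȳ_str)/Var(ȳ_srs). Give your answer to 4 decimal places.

1.1693

Var(ȳ_str) = Σ Wₕ²(1−fₕ)sₕ²/nₕ with Wₕ = Nₕ/30602:
  E: (18965/30602)²·(1−4557/18965)·523300/4557 = 33.506467
  C: (11637/30602)²·(1−697/11637)·1418000/697 = 276.56816
  → Var(ȳ_str) = 310.07463.
Var(ȳ_srs) = (1 − 5254/30602)·1682000/5254 = 265.17331.
deff = 310.07463 / 265.17331 = 1.1693.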